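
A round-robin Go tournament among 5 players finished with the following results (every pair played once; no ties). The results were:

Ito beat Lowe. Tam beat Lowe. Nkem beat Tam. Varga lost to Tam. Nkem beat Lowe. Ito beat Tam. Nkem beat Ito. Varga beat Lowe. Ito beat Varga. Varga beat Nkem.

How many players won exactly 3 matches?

2

Win totals: Varga 2, Tam 2, Lowe 0, Nkem 3, Ito 3.
Exactly 3: Nkem, Ito — 2 players.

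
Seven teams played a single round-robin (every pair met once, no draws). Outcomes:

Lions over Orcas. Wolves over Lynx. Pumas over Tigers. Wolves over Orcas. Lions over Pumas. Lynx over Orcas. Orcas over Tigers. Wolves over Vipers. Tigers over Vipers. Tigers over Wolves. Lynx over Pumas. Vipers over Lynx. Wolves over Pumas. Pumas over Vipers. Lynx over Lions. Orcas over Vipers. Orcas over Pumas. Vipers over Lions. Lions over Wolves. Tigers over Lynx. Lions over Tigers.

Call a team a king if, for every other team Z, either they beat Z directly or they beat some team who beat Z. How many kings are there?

6

Tigers reaches everyone (king).
Lynx reaches everyone (king).
Vipers reaches everyone (king).
Pumas cannot reach Orcas in two steps.
Wolves reaches everyone (king).
Lions reaches everyone (king).
Orcas reaches everyone (king).
Kings: Tigers, Lynx, Vipers, Wolves, Lions, Orcas — 6.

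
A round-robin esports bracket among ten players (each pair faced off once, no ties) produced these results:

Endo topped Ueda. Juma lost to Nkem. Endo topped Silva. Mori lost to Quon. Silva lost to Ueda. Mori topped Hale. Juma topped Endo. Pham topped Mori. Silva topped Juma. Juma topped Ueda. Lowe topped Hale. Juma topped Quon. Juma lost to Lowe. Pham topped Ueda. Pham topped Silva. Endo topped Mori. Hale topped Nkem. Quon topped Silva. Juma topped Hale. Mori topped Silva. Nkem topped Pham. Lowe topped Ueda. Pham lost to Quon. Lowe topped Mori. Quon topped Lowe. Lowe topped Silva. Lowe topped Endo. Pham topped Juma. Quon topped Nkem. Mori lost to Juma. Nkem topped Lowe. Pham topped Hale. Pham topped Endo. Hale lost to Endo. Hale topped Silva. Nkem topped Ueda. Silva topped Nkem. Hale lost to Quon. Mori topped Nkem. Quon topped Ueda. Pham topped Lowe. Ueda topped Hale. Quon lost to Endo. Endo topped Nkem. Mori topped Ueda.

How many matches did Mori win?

4

Mori's results: beat Ueda, Hale, Silva, Nkem; lost to Juma, Quon, Pham, Lowe, Endo.
That is 4 wins.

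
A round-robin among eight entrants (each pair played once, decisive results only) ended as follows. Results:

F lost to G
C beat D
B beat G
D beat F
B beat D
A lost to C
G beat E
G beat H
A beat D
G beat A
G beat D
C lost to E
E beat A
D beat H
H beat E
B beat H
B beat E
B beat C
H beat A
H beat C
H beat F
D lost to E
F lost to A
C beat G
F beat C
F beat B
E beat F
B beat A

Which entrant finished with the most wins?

B

Win totals: A 2, B 6, C 3, D 2, E 4, F 2, G 5, H 4.
B leads with 6 wins (next highest: 5).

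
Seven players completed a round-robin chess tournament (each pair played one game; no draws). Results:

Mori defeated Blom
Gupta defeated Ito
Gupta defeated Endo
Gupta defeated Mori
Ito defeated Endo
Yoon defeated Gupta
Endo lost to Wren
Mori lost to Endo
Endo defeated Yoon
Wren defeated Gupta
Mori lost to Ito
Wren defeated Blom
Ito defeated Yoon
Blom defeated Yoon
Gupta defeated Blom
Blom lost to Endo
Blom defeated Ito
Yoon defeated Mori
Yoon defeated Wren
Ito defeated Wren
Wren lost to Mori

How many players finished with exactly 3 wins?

Win totals: Mori 2, Endo 3, Blom 2, Wren 3, Gupta 4, Ito 4, Yoon 3.
Exactly 3: Endo, Wren, Yoon — 3 players.

3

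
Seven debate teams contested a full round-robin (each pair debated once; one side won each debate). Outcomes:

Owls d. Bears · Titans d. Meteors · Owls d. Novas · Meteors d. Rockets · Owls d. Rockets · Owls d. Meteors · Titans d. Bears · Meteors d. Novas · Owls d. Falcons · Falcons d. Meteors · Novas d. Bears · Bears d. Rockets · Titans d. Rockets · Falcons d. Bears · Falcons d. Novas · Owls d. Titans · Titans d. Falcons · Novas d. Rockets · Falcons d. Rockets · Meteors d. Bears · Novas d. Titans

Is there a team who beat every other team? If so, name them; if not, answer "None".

Owls

Owls has 6 wins out of 6 opponents — a perfect record.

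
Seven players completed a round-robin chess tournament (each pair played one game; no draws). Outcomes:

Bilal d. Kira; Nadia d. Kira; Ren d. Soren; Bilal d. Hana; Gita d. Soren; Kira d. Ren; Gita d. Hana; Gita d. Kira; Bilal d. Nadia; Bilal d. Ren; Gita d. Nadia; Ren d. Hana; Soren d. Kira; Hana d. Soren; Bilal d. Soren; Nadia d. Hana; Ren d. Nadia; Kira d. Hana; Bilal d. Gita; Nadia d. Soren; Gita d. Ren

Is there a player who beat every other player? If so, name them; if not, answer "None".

Bilal has 6 wins out of 6 opponents — a perfect record.

Bilal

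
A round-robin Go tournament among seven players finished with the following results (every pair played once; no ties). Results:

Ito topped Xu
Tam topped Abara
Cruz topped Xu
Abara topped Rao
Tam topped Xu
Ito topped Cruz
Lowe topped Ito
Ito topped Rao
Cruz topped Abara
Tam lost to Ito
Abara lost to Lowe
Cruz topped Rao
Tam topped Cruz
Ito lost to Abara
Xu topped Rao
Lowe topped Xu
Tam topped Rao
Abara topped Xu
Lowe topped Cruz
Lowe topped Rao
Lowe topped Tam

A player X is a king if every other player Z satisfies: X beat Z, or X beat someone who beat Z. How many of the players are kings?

1

Tam cannot reach Lowe in two steps.
Xu cannot reach Tam, Abara, Cruz, Ito, Lowe in two steps.
Abara cannot reach Lowe in two steps.
Cruz cannot reach Tam, Lowe in two steps.
Ito cannot reach Lowe in two steps.
Rao cannot reach Tam, Xu, Abara, Cruz, Ito, Lowe in two steps.
Lowe reaches everyone (king).
Kings: Lowe — 1.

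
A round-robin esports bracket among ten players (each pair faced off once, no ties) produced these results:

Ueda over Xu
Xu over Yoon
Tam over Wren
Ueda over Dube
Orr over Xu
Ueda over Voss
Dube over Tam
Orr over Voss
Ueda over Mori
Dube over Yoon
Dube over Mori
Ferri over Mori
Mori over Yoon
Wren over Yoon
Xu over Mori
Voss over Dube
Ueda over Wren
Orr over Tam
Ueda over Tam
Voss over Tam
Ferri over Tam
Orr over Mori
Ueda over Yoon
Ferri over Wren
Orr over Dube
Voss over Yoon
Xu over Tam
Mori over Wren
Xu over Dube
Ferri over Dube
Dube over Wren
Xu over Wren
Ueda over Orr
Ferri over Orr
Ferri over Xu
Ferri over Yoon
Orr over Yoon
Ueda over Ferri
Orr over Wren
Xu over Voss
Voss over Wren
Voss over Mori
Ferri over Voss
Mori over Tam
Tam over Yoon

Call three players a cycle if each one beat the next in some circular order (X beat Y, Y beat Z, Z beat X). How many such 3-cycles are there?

Win totals: Orr 7, Ferri 8, Mori 3, Dube 4, Tam 2, Wren 1, Yoon 0, Voss 5, Ueda 9, Xu 6.
A player with w wins dominates both others in C(w,2) triples; summing gives 21 + 28 + 3 + 6 + 1 + 0 + 0 + 10 + 36 + 15 = 120 transitive triples.
Total triples C(10,3) = 120, so cyclic triples = 120 − 120 = 0.

0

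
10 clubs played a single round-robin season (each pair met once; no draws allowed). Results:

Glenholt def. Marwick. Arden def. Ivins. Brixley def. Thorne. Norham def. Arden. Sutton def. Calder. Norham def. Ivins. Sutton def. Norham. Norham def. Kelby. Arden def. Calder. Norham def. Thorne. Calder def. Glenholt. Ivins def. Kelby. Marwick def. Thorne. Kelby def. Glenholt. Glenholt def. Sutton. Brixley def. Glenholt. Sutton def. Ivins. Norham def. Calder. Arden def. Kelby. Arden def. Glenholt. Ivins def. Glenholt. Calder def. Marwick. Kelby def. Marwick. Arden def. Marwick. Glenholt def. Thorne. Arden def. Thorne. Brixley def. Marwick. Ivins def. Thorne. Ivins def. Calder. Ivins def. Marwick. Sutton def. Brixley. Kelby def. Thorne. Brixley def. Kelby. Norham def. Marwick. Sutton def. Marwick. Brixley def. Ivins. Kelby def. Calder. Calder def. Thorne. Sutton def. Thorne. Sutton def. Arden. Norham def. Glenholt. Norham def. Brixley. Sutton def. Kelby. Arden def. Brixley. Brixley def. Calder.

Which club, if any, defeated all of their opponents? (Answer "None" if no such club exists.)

Highest win total is Sutton with 8 (out of 9 possible).
Sutton lost to Glenholt, so no club went undefeated.

None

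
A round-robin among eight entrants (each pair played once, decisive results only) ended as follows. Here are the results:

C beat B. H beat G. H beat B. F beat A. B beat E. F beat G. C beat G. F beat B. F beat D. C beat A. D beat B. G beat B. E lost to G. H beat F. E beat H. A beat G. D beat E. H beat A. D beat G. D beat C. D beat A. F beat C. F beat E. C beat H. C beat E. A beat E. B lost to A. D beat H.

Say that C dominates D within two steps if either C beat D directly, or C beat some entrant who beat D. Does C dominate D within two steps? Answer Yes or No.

No

C did not beat D directly.
C beat A, B, E, G, H, but each of them lost to D. No two-step path.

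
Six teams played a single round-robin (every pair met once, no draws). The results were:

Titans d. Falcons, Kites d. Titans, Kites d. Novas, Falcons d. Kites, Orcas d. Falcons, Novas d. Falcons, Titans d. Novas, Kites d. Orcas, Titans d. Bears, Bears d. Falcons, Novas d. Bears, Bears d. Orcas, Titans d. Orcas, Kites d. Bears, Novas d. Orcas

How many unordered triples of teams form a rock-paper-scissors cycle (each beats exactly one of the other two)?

Win totals: Orcas 1, Bears 2, Titans 4, Novas 3, Falcons 1, Kites 4.
A team with w wins dominates both others in C(w,2) triples; summing gives 0 + 1 + 6 + 3 + 0 + 6 = 16 transitive triples.
Total triples C(6,3) = 20, so cyclic triples = 20 − 16 = 4.

4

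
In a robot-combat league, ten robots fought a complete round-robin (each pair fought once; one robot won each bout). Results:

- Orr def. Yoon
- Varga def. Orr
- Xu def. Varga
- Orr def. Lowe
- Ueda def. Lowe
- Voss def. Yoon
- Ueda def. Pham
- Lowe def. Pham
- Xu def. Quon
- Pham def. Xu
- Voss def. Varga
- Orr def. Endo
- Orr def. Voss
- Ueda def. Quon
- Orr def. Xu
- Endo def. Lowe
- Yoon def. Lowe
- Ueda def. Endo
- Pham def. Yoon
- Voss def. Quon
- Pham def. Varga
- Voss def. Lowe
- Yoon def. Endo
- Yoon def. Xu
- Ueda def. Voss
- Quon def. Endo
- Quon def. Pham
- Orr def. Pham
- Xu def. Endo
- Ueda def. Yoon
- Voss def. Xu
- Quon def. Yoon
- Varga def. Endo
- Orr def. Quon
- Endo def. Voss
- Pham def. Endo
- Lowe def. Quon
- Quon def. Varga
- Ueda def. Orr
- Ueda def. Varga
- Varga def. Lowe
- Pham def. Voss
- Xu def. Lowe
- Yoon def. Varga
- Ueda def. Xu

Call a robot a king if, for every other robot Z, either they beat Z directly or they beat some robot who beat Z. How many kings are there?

1

Endo cannot reach Ueda, Orr in two steps.
Pham cannot reach Ueda in two steps.
Voss cannot reach Ueda in two steps.
Ueda reaches everyone (king).
Lowe cannot reach Ueda, Orr in two steps.
Orr cannot reach Ueda in two steps.
Quon cannot reach Ueda in two steps.
Yoon cannot reach Ueda in two steps.
Xu cannot reach Ueda in two steps.
Varga cannot reach Ueda in two steps.
Kings: Ueda — 1.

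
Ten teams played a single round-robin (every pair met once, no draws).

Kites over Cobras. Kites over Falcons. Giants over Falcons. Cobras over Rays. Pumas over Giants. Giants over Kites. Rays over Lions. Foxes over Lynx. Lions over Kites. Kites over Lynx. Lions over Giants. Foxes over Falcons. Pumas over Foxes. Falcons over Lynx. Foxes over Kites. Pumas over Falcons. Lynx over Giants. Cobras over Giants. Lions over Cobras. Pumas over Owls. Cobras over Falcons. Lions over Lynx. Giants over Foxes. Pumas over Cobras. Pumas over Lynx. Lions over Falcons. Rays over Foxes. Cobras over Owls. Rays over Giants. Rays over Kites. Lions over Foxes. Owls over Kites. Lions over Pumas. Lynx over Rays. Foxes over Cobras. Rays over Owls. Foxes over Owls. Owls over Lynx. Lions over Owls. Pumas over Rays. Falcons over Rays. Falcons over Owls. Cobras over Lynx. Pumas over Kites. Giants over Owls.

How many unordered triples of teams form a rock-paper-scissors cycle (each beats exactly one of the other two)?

Win totals: Owls 2, Cobras 5, Lions 8, Lynx 2, Pumas 8, Falcons 3, Giants 4, Rays 5, Kites 3, Foxes 5.
A team with w wins dominates both others in C(w,2) triples; summing gives 1 + 10 + 28 + 1 + 28 + 3 + 6 + 10 + 3 + 10 = 100 transitive triples.
Total triples C(10,3) = 120, so cyclic triples = 120 − 100 = 20.

20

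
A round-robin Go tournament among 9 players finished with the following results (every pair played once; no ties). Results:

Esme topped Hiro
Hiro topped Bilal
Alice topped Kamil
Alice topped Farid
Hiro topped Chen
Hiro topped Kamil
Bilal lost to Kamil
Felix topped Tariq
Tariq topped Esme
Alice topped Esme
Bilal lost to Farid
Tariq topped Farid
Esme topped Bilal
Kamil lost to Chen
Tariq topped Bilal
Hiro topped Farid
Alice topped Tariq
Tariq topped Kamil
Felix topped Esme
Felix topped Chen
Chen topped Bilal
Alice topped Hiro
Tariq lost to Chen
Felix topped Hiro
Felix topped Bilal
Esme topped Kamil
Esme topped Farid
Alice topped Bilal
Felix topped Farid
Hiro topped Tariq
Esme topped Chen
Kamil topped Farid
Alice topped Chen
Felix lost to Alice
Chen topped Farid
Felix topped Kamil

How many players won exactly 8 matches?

1

Win totals: Hiro 5, Kamil 2, Alice 8, Bilal 0, Chen 4, Farid 1, Felix 7, Tariq 4, Esme 5.
Exactly 8: Alice — 1 player.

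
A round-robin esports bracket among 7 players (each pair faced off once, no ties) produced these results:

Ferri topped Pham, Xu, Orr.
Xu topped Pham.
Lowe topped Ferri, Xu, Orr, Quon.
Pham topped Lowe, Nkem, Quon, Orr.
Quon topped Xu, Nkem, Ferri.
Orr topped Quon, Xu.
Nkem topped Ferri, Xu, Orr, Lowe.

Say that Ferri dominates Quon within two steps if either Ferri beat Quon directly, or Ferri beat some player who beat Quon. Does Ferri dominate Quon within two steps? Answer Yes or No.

Ferri did not beat Quon directly.
Ferri beat Xu, Pham, Orr. Of those, Pham beat Quon.

Yes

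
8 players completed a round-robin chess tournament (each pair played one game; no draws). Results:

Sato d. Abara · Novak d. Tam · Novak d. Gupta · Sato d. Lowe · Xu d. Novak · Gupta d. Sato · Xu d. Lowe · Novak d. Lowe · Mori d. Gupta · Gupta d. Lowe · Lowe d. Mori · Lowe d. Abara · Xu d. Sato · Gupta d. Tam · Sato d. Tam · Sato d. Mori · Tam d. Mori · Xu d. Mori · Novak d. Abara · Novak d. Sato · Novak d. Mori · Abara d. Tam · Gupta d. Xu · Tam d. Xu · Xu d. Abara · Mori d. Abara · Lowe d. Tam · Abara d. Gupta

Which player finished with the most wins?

Win totals: Xu 5, Sato 4, Mori 2, Abara 2, Tam 2, Lowe 3, Gupta 4, Novak 6.
Novak leads with 6 wins (next highest: 5).

Novak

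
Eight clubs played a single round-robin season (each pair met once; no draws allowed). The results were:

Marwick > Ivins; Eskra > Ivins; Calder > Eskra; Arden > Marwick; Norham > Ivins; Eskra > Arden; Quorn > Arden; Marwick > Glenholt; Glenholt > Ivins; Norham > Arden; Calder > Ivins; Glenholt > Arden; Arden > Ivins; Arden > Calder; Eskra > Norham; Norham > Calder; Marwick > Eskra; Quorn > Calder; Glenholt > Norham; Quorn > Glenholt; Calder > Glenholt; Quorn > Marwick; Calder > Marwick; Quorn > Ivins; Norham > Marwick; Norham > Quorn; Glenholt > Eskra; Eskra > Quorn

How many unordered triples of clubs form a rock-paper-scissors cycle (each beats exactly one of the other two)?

12

Win totals: Marwick 3, Arden 3, Eskra 4, Glenholt 4, Norham 5, Quorn 5, Calder 4, Ivins 0.
A club with w wins dominates both others in C(w,2) triples; summing gives 3 + 3 + 6 + 6 + 10 + 10 + 6 + 0 = 44 transitive triples.
Total triples C(8,3) = 56, so cyclic triples = 56 − 44 = 12.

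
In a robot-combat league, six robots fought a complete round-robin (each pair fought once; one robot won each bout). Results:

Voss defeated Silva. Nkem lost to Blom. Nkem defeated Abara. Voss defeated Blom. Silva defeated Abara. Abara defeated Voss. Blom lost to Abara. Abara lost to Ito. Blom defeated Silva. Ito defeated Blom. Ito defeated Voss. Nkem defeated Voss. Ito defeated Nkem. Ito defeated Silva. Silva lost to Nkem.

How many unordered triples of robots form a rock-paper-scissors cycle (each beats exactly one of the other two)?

4

Of the C(6,3) = 20 triples, the cyclic ones are: {Blom, Nkem, Voss}; {Blom, Nkem, Abara}; {Blom, Abara, Silva}; {Voss, Abara, Silva}.
That is 4.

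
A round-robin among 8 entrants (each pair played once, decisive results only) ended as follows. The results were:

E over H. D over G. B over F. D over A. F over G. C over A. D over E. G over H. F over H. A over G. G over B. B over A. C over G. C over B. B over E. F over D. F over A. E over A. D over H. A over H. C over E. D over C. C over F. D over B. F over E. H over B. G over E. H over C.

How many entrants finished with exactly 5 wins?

Win totals: A 2, B 3, C 5, D 6, E 2, F 5, G 3, H 2.
Exactly 5: C, F — 2 entrants.

2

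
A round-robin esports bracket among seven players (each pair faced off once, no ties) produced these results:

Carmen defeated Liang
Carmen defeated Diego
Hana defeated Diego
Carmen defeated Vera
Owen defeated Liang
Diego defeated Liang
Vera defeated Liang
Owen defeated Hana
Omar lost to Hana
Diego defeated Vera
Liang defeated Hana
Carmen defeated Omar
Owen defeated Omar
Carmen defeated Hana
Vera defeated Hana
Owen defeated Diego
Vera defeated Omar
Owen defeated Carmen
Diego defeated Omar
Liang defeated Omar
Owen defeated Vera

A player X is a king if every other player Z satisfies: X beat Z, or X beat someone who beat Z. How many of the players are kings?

Omar cannot reach Vera, Diego, Carmen, Hana, Owen, Liang in two steps.
Vera cannot reach Carmen, Owen in two steps.
Diego cannot reach Carmen, Owen in two steps.
Carmen cannot reach Owen in two steps.
Hana cannot reach Carmen, Owen in two steps.
Owen reaches everyone (king).
Liang cannot reach Vera, Carmen, Owen in two steps.
Kings: Owen — 1.

1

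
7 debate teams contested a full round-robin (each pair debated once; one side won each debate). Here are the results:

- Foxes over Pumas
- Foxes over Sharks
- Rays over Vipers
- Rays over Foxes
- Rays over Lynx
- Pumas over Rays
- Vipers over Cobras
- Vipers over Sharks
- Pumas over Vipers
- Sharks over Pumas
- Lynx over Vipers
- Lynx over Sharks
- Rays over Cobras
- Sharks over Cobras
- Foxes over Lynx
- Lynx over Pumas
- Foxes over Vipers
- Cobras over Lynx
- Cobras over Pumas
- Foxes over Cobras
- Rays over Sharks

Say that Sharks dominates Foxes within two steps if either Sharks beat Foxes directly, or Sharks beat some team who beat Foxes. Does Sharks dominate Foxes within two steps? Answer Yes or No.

Sharks did not beat Foxes directly.
Sharks beat Pumas, Cobras, but each of them lost to Foxes. No two-step path.

No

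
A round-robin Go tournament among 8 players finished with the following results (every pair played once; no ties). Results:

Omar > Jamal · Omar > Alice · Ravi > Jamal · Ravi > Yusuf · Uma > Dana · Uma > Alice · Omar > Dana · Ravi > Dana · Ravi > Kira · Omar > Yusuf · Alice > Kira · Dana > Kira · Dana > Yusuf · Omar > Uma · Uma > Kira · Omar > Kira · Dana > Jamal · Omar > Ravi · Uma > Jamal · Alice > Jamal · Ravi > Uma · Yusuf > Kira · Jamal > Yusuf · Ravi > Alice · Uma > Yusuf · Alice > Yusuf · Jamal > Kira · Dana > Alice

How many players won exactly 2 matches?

Win totals: Jamal 2, Omar 7, Uma 5, Kira 0, Alice 3, Yusuf 1, Dana 4, Ravi 6.
Exactly 2: Jamal — 1 player.

1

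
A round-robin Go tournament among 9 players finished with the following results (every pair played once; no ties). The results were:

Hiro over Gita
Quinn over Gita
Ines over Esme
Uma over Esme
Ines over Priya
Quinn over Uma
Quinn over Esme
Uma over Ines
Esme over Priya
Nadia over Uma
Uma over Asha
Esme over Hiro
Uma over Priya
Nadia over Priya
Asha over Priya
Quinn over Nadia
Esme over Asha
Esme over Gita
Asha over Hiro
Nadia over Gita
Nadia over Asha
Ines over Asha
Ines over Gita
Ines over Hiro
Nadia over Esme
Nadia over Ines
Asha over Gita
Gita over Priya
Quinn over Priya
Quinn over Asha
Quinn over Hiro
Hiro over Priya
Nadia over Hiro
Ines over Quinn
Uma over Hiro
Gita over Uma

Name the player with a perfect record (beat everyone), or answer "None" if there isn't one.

Highest win total is Quinn with 7 (out of 8 possible).
Quinn lost to Ines, so no player went undefeated.

None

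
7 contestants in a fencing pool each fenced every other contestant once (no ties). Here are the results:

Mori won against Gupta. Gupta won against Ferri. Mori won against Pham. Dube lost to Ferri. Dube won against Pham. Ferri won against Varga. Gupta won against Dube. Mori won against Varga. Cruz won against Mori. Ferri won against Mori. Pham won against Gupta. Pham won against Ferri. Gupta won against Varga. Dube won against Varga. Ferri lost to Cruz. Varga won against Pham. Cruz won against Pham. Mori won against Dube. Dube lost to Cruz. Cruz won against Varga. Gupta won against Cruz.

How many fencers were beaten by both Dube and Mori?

Dube beat: Varga, Pham.
Mori beat: Varga, Pham, Gupta, Dube.
Both beat: Varga, Pham — 2.

2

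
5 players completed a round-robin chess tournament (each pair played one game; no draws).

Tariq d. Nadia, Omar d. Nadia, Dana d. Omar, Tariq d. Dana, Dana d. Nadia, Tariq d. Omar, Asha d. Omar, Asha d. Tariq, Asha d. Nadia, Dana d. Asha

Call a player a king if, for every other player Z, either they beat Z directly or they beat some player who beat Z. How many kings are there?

Tariq reaches everyone (king).
Asha reaches everyone (king).
Nadia cannot reach Tariq, Asha, Dana, Omar in two steps.
Dana reaches everyone (king).
Omar cannot reach Tariq, Asha, Dana in two steps.
Kings: Tariq, Asha, Dana — 3.

3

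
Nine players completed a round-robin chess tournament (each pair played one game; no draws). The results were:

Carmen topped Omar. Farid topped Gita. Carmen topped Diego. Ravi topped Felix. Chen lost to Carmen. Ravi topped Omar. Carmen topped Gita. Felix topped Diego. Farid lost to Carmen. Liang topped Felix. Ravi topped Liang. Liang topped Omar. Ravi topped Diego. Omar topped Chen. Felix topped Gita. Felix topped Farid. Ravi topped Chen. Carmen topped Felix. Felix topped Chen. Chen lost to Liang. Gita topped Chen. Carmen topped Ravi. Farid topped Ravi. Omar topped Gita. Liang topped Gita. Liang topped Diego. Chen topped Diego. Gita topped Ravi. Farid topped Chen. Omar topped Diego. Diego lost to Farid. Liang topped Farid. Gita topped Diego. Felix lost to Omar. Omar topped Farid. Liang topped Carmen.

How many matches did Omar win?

5

Omar's results: beat Felix, Chen, Farid, Gita, Diego; lost to Carmen, Liang, Ravi.
That is 5 wins.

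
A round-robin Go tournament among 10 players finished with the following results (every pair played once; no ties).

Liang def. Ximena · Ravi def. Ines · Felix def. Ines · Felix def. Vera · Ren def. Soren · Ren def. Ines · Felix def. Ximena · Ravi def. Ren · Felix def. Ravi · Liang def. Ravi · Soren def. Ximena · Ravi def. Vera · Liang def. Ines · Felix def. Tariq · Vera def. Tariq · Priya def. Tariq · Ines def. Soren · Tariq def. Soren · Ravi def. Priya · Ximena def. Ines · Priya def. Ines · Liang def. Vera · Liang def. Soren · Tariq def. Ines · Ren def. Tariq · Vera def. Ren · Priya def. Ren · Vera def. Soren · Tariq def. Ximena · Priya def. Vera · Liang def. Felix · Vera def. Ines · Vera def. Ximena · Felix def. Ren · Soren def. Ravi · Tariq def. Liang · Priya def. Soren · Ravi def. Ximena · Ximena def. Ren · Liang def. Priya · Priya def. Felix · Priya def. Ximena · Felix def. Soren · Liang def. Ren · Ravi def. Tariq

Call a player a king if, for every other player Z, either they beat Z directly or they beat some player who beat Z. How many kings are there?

Ren cannot reach Felix, Priya, Vera in two steps.
Tariq reaches everyone (king).
Ximena cannot reach Ravi, Felix, Liang, Priya, Vera in two steps.
Ravi reaches everyone (king).
Ines cannot reach Ren, Tariq, Felix, Liang, Priya, Vera in two steps.
Felix reaches everyone (king).
Soren cannot reach Felix, Liang in two steps.
Liang reaches everyone (king).
Priya reaches everyone (king).
Vera cannot reach Felix, Priya in two steps.
Kings: Tariq, Ravi, Felix, Liang, Priya — 5.

5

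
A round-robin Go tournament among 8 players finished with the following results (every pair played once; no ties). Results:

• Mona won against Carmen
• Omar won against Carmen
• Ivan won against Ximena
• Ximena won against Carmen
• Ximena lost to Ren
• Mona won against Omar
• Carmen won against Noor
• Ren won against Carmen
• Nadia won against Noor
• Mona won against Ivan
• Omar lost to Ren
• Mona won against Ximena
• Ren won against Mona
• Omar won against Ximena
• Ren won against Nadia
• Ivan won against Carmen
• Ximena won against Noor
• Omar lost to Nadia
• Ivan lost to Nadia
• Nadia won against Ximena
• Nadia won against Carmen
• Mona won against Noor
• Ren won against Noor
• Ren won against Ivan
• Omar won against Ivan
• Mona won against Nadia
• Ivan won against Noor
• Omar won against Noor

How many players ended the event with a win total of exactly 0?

Win totals: Noor 0, Ren 7, Mona 6, Carmen 1, Nadia 5, Ximena 2, Ivan 3, Omar 4.
Exactly 0: Noor — 1 player.

1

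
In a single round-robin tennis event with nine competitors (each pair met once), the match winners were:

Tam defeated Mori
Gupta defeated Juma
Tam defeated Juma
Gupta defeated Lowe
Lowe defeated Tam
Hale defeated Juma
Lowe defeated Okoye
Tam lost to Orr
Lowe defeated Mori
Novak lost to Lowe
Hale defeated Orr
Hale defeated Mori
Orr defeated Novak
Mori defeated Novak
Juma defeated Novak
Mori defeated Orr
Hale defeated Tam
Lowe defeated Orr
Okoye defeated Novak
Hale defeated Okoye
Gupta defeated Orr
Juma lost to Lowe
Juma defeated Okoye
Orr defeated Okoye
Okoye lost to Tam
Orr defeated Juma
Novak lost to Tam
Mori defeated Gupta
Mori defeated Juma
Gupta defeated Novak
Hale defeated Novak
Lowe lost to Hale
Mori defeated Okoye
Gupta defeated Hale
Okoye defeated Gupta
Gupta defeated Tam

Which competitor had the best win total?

Hale

Win totals: Mori 5, Tam 4, Orr 4, Gupta 6, Hale 7, Juma 2, Novak 0, Lowe 6, Okoye 2.
Hale leads with 7 wins (next highest: 6).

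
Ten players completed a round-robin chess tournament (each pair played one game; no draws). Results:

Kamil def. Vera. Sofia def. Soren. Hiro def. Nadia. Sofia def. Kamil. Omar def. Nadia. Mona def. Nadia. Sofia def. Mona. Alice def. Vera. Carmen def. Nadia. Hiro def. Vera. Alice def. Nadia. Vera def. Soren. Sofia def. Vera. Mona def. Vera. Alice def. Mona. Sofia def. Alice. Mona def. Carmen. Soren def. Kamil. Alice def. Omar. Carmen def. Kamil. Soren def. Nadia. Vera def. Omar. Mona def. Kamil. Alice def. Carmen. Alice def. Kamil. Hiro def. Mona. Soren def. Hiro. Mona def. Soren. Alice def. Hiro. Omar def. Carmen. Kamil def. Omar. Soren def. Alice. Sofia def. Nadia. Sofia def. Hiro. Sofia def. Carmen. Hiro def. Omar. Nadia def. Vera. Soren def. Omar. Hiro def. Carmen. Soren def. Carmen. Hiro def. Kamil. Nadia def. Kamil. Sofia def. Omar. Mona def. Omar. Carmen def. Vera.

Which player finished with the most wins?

Win totals: Hiro 6, Vera 2, Nadia 2, Alice 7, Omar 2, Kamil 2, Sofia 9, Soren 6, Carmen 3, Mona 6.
Sofia leads with 9 wins (next highest: 7).

Sofia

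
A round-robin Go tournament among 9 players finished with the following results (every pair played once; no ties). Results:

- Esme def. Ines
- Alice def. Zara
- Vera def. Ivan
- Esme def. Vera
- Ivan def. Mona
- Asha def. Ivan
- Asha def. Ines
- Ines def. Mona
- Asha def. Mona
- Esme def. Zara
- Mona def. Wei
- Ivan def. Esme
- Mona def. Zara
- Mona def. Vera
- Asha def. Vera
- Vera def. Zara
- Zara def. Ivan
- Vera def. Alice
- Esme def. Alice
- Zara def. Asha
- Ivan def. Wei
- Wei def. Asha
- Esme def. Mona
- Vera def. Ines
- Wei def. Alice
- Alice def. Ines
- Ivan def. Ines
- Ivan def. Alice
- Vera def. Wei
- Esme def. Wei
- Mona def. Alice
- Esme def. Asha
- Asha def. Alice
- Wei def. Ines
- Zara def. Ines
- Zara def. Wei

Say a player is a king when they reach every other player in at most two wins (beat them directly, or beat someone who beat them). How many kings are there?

5

Mona cannot reach Esme in two steps.
Ines cannot reach Esme, Ivan, Asha in two steps.
Vera reaches everyone (king).
Wei cannot reach Esme in two steps.
Esme reaches everyone (king).
Ivan reaches everyone (king).
Zara reaches everyone (king).
Alice cannot reach Vera, Esme in two steps.
Asha reaches everyone (king).
Kings: Vera, Esme, Ivan, Zara, Asha — 5.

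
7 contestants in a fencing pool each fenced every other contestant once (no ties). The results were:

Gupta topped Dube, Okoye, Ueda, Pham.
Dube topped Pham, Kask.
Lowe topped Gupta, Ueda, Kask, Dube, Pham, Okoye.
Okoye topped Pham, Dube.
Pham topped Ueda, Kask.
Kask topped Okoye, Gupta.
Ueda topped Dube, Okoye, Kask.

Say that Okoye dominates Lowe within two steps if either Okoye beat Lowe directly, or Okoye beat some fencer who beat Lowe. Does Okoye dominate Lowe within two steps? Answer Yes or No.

No

Okoye did not beat Lowe directly.
Okoye beat Dube, Pham, but each of them lost to Lowe. No two-step path.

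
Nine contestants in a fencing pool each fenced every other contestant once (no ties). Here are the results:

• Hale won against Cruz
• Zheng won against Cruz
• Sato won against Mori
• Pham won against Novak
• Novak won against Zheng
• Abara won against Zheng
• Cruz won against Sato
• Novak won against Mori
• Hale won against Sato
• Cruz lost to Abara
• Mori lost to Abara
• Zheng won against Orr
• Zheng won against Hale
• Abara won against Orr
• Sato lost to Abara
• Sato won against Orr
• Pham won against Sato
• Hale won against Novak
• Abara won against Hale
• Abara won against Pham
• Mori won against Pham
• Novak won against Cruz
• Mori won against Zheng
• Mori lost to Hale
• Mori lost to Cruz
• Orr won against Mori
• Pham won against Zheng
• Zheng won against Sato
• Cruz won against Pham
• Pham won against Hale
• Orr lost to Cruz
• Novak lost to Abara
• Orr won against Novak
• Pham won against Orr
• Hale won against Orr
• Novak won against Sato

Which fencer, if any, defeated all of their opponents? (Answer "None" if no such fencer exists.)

Abara has 8 wins out of 8 opponents — a perfect record.

Abara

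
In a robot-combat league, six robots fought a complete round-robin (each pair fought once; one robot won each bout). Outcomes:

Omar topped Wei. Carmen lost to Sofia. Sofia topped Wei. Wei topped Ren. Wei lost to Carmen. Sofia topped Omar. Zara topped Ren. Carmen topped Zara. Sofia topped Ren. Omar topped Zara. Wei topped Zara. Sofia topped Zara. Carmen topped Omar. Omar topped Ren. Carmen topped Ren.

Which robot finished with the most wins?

Win totals: Wei 2, Ren 0, Omar 3, Zara 1, Sofia 5, Carmen 4.
Sofia leads with 5 wins (next highest: 4).

Sofia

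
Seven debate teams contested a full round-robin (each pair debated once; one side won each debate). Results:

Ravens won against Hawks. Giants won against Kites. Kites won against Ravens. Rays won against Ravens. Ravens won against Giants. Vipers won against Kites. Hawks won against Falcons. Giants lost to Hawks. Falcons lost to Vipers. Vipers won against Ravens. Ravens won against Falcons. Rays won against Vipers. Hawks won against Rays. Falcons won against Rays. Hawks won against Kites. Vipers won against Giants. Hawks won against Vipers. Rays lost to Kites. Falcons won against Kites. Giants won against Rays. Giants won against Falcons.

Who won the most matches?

Win totals: Ravens 3, Giants 3, Falcons 2, Hawks 5, Vipers 4, Kites 2, Rays 2.
Hawks leads with 5 wins (next highest: 4).

Hawks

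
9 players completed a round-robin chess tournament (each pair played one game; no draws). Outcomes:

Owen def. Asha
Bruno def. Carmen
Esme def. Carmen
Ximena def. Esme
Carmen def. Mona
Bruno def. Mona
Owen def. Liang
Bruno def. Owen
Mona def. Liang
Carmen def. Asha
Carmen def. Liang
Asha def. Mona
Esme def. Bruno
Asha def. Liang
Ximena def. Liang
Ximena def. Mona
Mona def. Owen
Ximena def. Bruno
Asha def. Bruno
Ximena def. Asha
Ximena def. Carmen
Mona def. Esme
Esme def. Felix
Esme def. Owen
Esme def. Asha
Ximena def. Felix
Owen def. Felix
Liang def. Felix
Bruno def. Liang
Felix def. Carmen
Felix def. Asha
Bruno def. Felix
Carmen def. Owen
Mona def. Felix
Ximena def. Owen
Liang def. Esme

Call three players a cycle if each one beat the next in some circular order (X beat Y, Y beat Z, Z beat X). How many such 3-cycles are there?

16

Win totals: Ximena 8, Owen 3, Felix 2, Liang 2, Bruno 5, Esme 5, Carmen 4, Mona 4, Asha 3.
A player with w wins dominates both others in C(w,2) triples; summing gives 28 + 3 + 1 + 1 + 10 + 10 + 6 + 6 + 3 = 68 transitive triples.
Total triples C(9,3) = 84, so cyclic triples = 84 − 68 = 16.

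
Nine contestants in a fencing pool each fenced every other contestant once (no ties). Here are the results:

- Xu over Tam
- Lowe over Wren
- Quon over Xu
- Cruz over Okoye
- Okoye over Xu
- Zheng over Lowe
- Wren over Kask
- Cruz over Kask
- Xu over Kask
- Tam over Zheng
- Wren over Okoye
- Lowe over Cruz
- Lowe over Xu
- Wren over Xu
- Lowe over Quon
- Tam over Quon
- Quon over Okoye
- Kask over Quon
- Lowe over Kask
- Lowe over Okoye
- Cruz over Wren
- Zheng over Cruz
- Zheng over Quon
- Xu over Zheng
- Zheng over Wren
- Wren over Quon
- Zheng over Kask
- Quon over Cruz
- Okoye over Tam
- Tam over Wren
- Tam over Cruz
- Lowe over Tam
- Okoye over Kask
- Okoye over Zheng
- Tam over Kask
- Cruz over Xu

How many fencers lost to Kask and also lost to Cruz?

0

Kask beat: Quon.
Cruz beat: Kask, Xu, Wren, Okoye.
No one was beaten by both.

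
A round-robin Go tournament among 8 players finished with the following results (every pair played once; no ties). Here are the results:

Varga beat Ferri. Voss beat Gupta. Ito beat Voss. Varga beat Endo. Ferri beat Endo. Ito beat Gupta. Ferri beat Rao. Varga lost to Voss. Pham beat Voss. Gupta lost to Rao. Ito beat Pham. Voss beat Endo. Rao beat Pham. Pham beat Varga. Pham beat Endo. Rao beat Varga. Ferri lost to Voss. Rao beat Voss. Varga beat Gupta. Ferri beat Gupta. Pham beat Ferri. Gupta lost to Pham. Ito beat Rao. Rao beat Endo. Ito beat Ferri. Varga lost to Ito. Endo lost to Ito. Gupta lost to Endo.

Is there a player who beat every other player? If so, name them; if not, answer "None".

Ito

Ito has 7 wins out of 7 opponents — a perfect record.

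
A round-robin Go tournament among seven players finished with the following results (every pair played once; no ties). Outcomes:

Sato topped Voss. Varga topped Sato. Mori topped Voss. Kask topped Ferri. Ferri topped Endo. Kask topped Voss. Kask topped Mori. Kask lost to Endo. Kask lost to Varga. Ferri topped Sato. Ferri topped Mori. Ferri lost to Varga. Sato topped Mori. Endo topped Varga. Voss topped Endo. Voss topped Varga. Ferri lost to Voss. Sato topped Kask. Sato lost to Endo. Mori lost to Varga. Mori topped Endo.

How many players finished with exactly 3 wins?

5

Win totals: Mori 2, Varga 4, Endo 3, Kask 3, Sato 3, Voss 3, Ferri 3.
Exactly 3: Endo, Kask, Sato, Voss, Ferri — 5 players.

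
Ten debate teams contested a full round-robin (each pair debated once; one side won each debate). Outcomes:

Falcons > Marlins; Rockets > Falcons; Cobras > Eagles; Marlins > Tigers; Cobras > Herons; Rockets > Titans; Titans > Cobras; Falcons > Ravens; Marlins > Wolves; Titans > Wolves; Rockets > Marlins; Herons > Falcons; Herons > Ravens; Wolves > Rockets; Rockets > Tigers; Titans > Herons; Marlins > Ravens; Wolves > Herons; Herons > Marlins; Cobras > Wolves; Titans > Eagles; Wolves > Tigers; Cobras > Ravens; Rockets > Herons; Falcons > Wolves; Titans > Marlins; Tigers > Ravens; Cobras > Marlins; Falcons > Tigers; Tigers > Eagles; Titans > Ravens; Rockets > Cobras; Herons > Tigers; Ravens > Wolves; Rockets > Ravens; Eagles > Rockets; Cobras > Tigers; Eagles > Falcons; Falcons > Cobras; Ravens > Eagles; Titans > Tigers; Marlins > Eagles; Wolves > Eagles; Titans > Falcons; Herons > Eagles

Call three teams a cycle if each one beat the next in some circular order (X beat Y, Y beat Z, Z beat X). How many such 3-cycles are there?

Win totals: Rockets 7, Herons 5, Marlins 4, Falcons 5, Wolves 4, Eagles 2, Titans 8, Ravens 2, Tigers 2, Cobras 6.
A team with w wins dominates both others in C(w,2) triples; summing gives 21 + 10 + 6 + 10 + 6 + 1 + 28 + 1 + 1 + 15 = 99 transitive triples.
Total triples C(10,3) = 120, so cyclic triples = 120 − 99 = 21.

21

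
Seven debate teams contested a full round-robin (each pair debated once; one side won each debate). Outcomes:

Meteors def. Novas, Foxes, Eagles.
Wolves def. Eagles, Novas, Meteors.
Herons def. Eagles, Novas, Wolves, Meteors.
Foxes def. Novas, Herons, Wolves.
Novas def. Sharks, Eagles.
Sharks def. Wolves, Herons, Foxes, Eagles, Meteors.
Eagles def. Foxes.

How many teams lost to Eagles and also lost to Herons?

Eagles beat: Foxes.
Herons beat: Eagles, Novas, Wolves, Meteors.
No one was beaten by both.

0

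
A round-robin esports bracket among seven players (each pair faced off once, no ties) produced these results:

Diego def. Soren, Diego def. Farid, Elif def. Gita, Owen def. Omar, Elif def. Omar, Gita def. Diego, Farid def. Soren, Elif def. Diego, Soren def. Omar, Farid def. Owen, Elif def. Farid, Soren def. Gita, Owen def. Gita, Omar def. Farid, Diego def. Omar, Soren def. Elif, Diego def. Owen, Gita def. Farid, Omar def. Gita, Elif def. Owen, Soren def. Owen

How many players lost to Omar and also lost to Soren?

Omar beat: Gita, Farid.
Soren beat: Owen, Elif, Gita, Omar.
Both beat: Gita — 1.

1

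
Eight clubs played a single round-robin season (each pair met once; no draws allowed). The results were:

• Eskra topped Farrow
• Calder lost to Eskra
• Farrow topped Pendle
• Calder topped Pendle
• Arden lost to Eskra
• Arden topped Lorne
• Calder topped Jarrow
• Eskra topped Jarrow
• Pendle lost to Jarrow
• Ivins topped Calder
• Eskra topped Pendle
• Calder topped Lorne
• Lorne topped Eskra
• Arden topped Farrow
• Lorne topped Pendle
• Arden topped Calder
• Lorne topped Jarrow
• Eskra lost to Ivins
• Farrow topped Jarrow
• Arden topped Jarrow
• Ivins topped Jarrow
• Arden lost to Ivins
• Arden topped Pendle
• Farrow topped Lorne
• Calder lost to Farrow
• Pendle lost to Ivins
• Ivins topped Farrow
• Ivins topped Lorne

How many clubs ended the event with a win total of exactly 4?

Win totals: Lorne 3, Pendle 0, Eskra 5, Arden 5, Jarrow 1, Calder 3, Farrow 4, Ivins 7.
Exactly 4: Farrow — 1 club.

1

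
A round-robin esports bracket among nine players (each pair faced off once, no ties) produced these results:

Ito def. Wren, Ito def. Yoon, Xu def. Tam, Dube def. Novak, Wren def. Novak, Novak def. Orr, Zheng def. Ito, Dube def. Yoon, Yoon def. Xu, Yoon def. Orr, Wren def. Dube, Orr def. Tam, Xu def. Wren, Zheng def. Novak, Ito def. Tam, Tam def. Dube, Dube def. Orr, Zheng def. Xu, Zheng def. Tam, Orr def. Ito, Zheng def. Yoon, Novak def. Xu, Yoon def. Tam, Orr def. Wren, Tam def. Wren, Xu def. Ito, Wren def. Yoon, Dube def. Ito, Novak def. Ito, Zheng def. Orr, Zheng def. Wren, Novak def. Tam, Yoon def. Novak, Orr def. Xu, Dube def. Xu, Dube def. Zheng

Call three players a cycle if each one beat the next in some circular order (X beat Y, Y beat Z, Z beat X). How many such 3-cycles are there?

Win totals: Zheng 7, Ito 3, Xu 3, Novak 4, Tam 2, Wren 3, Yoon 4, Dube 6, Orr 4.
A player with w wins dominates both others in C(w,2) triples; summing gives 21 + 3 + 3 + 6 + 1 + 3 + 6 + 15 + 6 = 64 transitive triples.
Total triples C(9,3) = 84, so cyclic triples = 84 − 64 = 20.

20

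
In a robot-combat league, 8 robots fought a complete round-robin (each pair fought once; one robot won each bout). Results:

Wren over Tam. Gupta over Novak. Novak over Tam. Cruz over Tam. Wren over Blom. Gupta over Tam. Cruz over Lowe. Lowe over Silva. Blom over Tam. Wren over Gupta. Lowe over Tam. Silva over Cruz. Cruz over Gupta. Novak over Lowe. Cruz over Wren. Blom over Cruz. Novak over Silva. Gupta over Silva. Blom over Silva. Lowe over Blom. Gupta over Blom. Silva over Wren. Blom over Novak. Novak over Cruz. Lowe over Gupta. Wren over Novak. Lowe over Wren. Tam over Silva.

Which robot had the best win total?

Lowe

Win totals: Cruz 4, Silva 2, Novak 4, Gupta 4, Blom 4, Lowe 5, Wren 4, Tam 1.
Lowe leads with 5 wins (next highest: 4).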